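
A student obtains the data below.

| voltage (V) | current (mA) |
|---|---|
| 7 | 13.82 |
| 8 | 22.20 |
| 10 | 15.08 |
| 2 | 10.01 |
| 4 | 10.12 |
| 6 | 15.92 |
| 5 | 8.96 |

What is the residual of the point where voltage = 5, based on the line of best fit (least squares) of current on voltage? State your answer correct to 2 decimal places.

n = 7, Σx = 42, Σy = 96.11, Σxy = 625.96, Σx² = 294
Sxx = Σx² − (Σx)²/n = 294 − 252 = 42
Sxy = Σxy − (Σx)(Σy)/n = 625.96 − 576.66 = 49.3
b = Sxy/Sxx = 49.3/42 = 1.173810
a = ȳ − b·x̄ = 13.73 − 1.173810·6 = 6.687143
ŷ(5) = 6.687143 + 1.173810·5 = 12.556190
residual = y − ŷ = 8.96 − 12.556190 = -3.596190

-3.60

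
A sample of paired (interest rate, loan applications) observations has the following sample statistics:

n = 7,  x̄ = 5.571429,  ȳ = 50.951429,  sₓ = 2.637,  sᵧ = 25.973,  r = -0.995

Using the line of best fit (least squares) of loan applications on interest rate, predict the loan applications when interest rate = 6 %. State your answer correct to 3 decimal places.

b = r · sᵧ/sₓ = -0.995 · 25.973/2.637 = -9.800203
a = ȳ − b·x̄ = 50.951429 − (-9.800203)·5.571429 = 105.552564
ŷ(6) = a + b·6 = 105.552564 + (-9.800203)·6 = 46.751346

46.751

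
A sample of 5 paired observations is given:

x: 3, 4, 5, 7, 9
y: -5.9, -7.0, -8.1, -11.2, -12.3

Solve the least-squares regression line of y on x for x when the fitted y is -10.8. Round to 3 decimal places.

7.289

n = 5, Σx = 28, Σy = -44.5, Σxy = -275.3, Σx² = 180
Sxx = Σx² − (Σx)²/n = 180 − 156.8 = 23.2
Sxy = Σxy − (Σx)(Σy)/n = -275.3 − (-249.2) = -26.1
b = Sxy/Sxx = -26.1/23.2 = -1.125
a = ȳ − b·x̄ = -8.9 − (-1.125)·5.6 = -2.6
Set a + b·x = -10.8: x = (-10.8 − (-2.6)) / (-1.125) = 7.288889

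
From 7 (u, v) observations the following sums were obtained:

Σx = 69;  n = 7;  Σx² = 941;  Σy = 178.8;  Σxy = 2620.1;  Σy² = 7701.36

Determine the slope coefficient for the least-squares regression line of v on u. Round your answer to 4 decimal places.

3.2878

Sxx = Σx² − (Σx)²/n = 941 − 680.142857 = 260.857143
Sxy = Σxy − (Σx)(Σy)/n = 2620.1 − 1762.457143 = 857.642857
b = Sxy/Sxx = 857.642857/260.857143 = 3.287788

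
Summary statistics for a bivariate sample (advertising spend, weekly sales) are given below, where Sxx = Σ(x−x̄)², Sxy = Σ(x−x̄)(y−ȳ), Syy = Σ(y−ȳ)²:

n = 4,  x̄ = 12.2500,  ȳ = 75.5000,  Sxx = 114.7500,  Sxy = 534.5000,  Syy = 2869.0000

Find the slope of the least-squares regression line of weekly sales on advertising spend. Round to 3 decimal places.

b = Sxy/Sxx = 534.5/114.75 = 4.657952

4.658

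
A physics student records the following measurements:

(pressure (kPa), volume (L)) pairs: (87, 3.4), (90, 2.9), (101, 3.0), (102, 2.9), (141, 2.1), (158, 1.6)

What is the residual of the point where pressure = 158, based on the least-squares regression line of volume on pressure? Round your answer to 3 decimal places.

n = 6, Σx = 679, Σy = 15.9, Σxy = 1704.5, Σx² = 81119
Sxx = Σx² − (Σx)²/n = 81119 − 76840.166667 = 4278.833333
Sxy = Σxy − (Σx)(Σy)/n = 1704.5 − 1799.35 = -94.85
b = Sxy/Sxx = -94.85/4278.833333 = -0.022167
a = ȳ − b·x̄ = 2.65 − (-0.022167)·113.166667 = 5.158595
ŷ(158) = 5.158595 + (-0.022167)·158 = 1.656168
residual = y − ŷ = 1.6 − 1.656168 = -0.056168

-0.056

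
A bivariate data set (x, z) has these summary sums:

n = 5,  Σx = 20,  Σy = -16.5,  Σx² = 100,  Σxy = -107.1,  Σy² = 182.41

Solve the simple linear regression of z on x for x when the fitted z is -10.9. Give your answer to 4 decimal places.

Sxx = Σx² − (Σx)²/n = 100 − 80 = 20
Sxy = Σxy − (Σx)(Σy)/n = -107.1 − (-66) = -41.1
b = Sxy/Sxx = -41.1/20 = -2.055
a = ȳ − b·x̄ = -3.3 − (-2.055)·4 = 4.92
Set a + b·x = -10.9: x = (-10.9 − 4.92) / (-2.055) = 7.698297

7.6983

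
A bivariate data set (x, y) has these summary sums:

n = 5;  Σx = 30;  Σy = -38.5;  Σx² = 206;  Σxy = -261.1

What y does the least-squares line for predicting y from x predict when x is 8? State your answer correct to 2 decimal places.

Sxx = Σx² − (Σx)²/n = 206 − 180 = 26
Sxy = Σxy − (Σx)(Σy)/n = -261.1 − (-231) = -30.1
b = Sxy/Sxx = -30.1/26 = -1.157692
a = ȳ − b·x̄ = -7.7 − (-1.157692)·6 = -0.753846
ŷ(8) = a + b·8 = -0.753846 + (-1.157692)·8 = -10.015385

-10.02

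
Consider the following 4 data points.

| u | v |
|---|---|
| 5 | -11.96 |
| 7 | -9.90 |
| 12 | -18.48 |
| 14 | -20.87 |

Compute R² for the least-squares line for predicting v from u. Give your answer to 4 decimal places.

n = 4, Σx = 38, Σy = -61.21, Σxy = -643.04, Σx² = 414, Σy² = 1018.1189
Sxx = Σx² − (Σx)²/n = 414 − 361 = 53
Sxy = Σxy − (Σx)(Σy)/n = -643.04 − (-581.495) = -61.545
Syy = Σy² − (Σy)²/n = 1018.1189 − 936.666025 = 81.452875
R² = Sxy²/(Sxx·Syy) = (-61.545)²/(53·81.452875) = 0.877411

0.8774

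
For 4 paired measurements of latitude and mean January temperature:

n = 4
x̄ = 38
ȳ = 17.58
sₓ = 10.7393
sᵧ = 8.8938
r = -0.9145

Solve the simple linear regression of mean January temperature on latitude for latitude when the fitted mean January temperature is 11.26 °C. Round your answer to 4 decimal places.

46.3449

b = r · sᵧ/sₓ = -0.9145 · 8.8938/10.7393 = -0.757347
a = ȳ − b·x̄ = 17.58 − (-0.757347)·38 = 46.359198
Set a + b·x = 11.26: x = (11.26 − 46.359198) / (-0.757347) = 46.344916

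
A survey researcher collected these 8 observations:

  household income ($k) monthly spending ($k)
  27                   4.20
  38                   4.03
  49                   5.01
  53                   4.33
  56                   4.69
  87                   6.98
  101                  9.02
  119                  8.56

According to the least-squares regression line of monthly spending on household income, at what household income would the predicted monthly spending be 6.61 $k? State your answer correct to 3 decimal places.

n = 8, Σx = 530, Σy = 46.82, Σxy = 3541.08, Σx² = 42450
Sxx = Σx² − (Σx)²/n = 42450 − 35112.5 = 7337.5
Sxy = Σxy − (Σx)(Σy)/n = 3541.08 − 3101.825 = 439.255
b = Sxy/Sxx = 439.255/7337.5 = 0.059864
a = ȳ − b·x̄ = 5.8525 − 0.059864·66.25 = 1.886484
Set a + b·x = 6.61: x = (6.61 − 1.886484) / 0.059864 = 78.903598

78.904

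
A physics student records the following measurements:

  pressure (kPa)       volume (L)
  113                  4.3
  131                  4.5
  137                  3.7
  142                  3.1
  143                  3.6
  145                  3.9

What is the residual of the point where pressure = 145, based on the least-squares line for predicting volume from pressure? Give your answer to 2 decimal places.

0.32

n = 6, Σx = 811, Σy = 23.1, Σxy = 3102.8, Σx² = 110337
Sxx = Σx² − (Σx)²/n = 110337 − 109620.166667 = 716.833333
Sxy = Σxy − (Σx)(Σy)/n = 3102.8 − 3122.35 = -19.55
b = Sxy/Sxx = -19.55/716.833333 = -0.027273
a = ȳ − b·x̄ = 3.85 − (-0.027273)·135.166667 = 7.536364
ŷ(145) = 7.536364 + (-0.027273)·145 = 3.581818
residual = y − ŷ = 3.9 − 3.581818 = 0.318182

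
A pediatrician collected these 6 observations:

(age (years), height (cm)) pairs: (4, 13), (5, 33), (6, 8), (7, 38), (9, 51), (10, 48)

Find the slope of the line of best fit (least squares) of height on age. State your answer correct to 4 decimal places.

n = 6, Σx = 41, Σy = 191, Σxy = 1470, Σx² = 307
Sxx = Σx² − (Σx)²/n = 307 − 280.166667 = 26.833333
Sxy = Σxy − (Σx)(Σy)/n = 1470 − 1305.166667 = 164.833333
b = Sxy/Sxx = 164.833333/26.833333 = 6.142857

6.1429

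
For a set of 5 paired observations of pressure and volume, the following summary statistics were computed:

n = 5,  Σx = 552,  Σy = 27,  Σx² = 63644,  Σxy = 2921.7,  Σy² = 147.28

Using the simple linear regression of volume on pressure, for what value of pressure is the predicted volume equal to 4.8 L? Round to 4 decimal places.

137.8437

Sxx = Σx² − (Σx)²/n = 63644 − 60940.8 = 2703.2
Sxy = Σxy − (Σx)(Σy)/n = 2921.7 − 2980.8 = -59.1
b = Sxy/Sxx = -59.1/2703.2 = -0.021863
a = ȳ − b·x̄ = 5.4 − (-0.021863)·110.4 = 7.813673
Set a + b·x = 4.8: x = (4.8 − 7.813673) / (-0.021863) = 137.843655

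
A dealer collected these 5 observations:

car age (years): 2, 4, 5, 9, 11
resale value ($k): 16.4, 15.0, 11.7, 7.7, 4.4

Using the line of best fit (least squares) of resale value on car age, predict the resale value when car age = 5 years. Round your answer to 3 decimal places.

12.644

n = 5, Σx = 31, Σy = 55.2, Σxy = 269, Σx² = 247
Sxx = Σx² − (Σx)²/n = 247 − 192.2 = 54.8
Sxy = Σxy − (Σx)(Σy)/n = 269 − 342.24 = -73.24
b = Sxy/Sxx = -73.24/54.8 = -1.336496
a = ȳ − b·x̄ = 11.04 − (-1.336496)·6.2 = 19.326277
ŷ(5) = a + b·5 = 19.326277 + (-1.336496)·5 = 12.643796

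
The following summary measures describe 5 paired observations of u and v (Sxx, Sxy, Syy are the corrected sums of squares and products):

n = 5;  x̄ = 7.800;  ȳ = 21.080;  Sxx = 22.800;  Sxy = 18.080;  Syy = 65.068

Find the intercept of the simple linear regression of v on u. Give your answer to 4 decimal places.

14.8947

b = Sxy/Sxx = 18.08/22.8 = 0.792982
a = ȳ − b·x̄ = 21.08 − 0.792982·7.8 = 14.894737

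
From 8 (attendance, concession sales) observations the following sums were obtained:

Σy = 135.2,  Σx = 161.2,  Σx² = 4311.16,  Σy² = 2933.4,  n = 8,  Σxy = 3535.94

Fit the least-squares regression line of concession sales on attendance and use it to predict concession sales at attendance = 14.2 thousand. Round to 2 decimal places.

12.36

Sxx = Σx² − (Σx)²/n = 4311.16 − 3248.18 = 1062.98
Sxy = Σxy − (Σx)(Σy)/n = 3535.94 − 2724.28 = 811.66
b = Sxy/Sxx = 811.66/1062.98 = 0.763570
a = ȳ − b·x̄ = 16.9 − 0.763570·20.15 = 1.514058
ŷ(14.2) = a + b·14.2 = 1.514058 + 0.763570·14.2 = 12.356756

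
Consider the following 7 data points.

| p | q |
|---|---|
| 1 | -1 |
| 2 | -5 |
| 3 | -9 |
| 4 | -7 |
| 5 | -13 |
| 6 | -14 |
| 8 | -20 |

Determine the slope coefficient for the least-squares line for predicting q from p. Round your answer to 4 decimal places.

n = 7, Σx = 29, Σy = -69, Σxy = -375, Σx² = 155
Sxx = Σx² − (Σx)²/n = 155 − 120.142857 = 34.857143
Sxy = Σxy − (Σx)(Σy)/n = -375 − (-285.857143) = -89.142857
b = Sxy/Sxx = -89.142857/34.857143 = -2.557377

-2.5574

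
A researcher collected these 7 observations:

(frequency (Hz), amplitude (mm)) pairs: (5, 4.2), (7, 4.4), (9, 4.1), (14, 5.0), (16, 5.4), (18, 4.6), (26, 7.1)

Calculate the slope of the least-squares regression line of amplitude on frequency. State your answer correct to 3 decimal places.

0.127

n = 7, Σx = 95, Σy = 34.8, Σxy = 512.5, Σx² = 1607
Sxx = Σx² − (Σx)²/n = 1607 − 1289.285714 = 317.714286
Sxy = Σxy − (Σx)(Σy)/n = 512.5 − 472.285714 = 40.214286
b = Sxy/Sxx = 40.214286/317.714286 = 0.126574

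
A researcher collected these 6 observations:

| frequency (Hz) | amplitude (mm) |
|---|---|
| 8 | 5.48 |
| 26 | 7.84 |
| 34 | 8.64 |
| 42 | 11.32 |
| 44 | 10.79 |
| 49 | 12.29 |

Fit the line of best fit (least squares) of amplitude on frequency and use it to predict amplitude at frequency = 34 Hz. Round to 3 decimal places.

n = 6, Σx = 203, Σy = 56.36, Σxy = 2093.85, Σx² = 7997
Sxx = Σx² − (Σx)²/n = 7997 − 6868.166667 = 1128.833333
Sxy = Σxy − (Σx)(Σy)/n = 2093.85 − 1906.846667 = 187.003333
b = Sxy/Sxx = 187.003333/1128.833333 = 0.165661
a = ȳ − b·x̄ = 9.393333 − 0.165661·33.833333 = 3.788479
ŷ(34) = a + b·34 = 3.788479 + 0.165661·34 = 9.420943

9.421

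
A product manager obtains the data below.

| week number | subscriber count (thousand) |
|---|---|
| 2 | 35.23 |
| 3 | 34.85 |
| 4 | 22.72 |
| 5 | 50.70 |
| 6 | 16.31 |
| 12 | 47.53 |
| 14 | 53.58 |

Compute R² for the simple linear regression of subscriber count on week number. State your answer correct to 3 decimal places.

n = 7, Σx = 46, Σy = 260.92, Σxy = 1937.73, Σx² = 430, Σy² = 10938.2972
Sxx = Σx² − (Σx)²/n = 430 − 302.285714 = 127.714286
Sxy = Σxy − (Σx)(Σy)/n = 1937.73 − 1714.617143 = 223.112857
Syy = Σy² − (Σy)²/n = 10938.2972 − 9725.606629 = 1212.690571
R² = Sxy²/(Sxx·Syy) = (223.112857)²/(127.714286·1212.690571) = 0.321410

0.321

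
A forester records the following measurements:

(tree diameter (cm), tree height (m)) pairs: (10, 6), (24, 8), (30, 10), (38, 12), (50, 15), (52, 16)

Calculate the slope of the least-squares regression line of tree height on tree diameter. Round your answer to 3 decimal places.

0.242

n = 6, Σx = 204, Σy = 67, Σxy = 2590, Σx² = 8224
Sxx = Σx² − (Σx)²/n = 8224 − 6936 = 1288
Sxy = Σxy − (Σx)(Σy)/n = 2590 − 2278 = 312
b = Sxy/Sxx = 312/1288 = 0.242236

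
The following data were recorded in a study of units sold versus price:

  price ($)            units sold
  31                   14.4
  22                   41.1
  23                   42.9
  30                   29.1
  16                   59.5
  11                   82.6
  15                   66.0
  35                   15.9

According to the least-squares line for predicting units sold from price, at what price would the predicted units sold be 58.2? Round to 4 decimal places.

17.7151

n = 8, Σx = 183, Σy = 351.5, Σxy = 6617.4, Σx² = 4701
Sxx = Σx² − (Σx)²/n = 4701 − 4186.125 = 514.875
Sxy = Σxy − (Σx)(Σy)/n = 6617.4 − 8040.5625 = -1423.1625
b = Sxy/Sxx = -1423.1625/514.875 = -2.764093
a = ȳ − b·x̄ = 43.9375 − (-2.764093)·22.875 = 107.166133
Set a + b·x = 58.2: x = (58.2 − 107.166133) / (-2.764093) = 17.715080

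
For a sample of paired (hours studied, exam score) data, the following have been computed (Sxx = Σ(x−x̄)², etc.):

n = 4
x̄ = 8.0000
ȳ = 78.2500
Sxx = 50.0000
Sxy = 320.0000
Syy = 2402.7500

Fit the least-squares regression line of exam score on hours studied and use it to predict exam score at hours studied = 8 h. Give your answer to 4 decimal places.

78.2500

b = Sxy/Sxx = 320/50 = 6.4
a = ȳ − b·x̄ = 78.25 − 6.4·8 = 27.05
ŷ(8) = a + b·8 = 27.05 + 6.4·8 = 78.25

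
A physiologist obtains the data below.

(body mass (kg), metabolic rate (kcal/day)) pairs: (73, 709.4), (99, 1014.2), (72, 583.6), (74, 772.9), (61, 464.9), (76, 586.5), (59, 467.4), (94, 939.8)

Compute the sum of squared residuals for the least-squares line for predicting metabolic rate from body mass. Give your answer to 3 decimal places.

29714.852

n = 8, Σx = 608, Σy = 5538.7, Σxy = 440256.5, Σx² = 47604, Σy² = 4131614.43
Sxx = Σx² − (Σx)²/n = 47604 − 46208 = 1396
Sxy = Σxy − (Σx)(Σy)/n = 440256.5 − 420941.2 = 19315.3
Syy = Σy² − (Σy)²/n = 4131614.43 − 3834649.71125 = 296964.71875
b = Sxy/Sxx = 19315.3/1396 = 13.836175
SSE = Syy − b·Sxy = 296964.71875 − 13.836175·19315.3 = 29714.851923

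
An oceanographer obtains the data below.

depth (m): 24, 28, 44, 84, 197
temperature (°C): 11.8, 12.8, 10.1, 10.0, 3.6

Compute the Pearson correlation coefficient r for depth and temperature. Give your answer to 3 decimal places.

-0.974

n = 5, Σx = 377, Σy = 48.3, Σxy = 2635.2, Σx² = 49161, Σy² = 518.05
Sxx = Σx² − (Σx)²/n = 49161 − 28425.8 = 20735.2
Sxy = Σxy − (Σx)(Σy)/n = 2635.2 − 3641.82 = -1006.62
Syy = Σy² − (Σy)²/n = 518.05 − 466.578 = 51.472
r = Sxy/√(Sxx·Syy) = -1006.62/√(1067282.2144) = -1006.62/1033.093517 = -0.974375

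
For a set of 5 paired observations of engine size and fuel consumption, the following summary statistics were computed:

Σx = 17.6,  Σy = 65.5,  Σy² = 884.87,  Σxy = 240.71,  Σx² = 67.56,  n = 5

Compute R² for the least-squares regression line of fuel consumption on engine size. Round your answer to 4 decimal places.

0.6850

Sxx = Σx² − (Σx)²/n = 67.56 − 61.952 = 5.608
Sxy = Σxy − (Σx)(Σy)/n = 240.71 − 230.56 = 10.15
Syy = Σy² − (Σy)²/n = 884.87 − 858.05 = 26.82
R² = Sxy²/(Sxx·Syy) = (10.15)²/(5.608·26.82) = 0.684960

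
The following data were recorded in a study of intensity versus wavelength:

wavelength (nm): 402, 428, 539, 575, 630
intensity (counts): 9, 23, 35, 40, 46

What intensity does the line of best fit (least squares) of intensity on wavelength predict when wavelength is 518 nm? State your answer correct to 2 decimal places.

n = 5, Σx = 2574, Σy = 153, Σxy = 84307, Σx² = 1362834
Sxx = Σx² − (Σx)²/n = 1362834 − 1325095.2 = 37738.8
Sxy = Σxy − (Σx)(Σy)/n = 84307 − 78764.4 = 5542.6
b = Sxy/Sxx = 5542.6/37738.8 = 0.146867
a = ȳ − b·x̄ = 30.6 − 0.146867·514.8 = -45.007345
ŷ(518) = a + b·518 = -45.007345 + 0.146867·518 = 31.069976

31.07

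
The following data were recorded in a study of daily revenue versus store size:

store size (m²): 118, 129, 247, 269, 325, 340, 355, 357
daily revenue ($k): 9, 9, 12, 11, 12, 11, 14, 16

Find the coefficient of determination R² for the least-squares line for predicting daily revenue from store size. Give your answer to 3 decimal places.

n = 8, Σx = 2140, Σy = 94, Σxy = 26468, Σx² = 638634, Σy² = 1144
Sxx = Σx² − (Σx)²/n = 638634 − 572450 = 66184
Sxy = Σxy − (Σx)(Σy)/n = 26468 − 25145 = 1323
Syy = Σy² − (Σy)²/n = 1144 − 1104.5 = 39.5
R² = Sxy²/(Sxx·Syy) = (1323)²/(66184·39.5) = 0.669529

0.670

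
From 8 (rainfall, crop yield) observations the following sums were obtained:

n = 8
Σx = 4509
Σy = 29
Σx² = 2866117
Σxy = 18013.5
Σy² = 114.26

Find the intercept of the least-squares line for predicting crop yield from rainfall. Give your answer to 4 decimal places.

Sxx = Σx² − (Σx)²/n = 2866117 − 2541385.125 = 324731.875
Sxy = Σxy − (Σx)(Σy)/n = 18013.5 − 16345.125 = 1668.375
b = Sxy/Sxx = 1668.375/324731.875 = 0.005138
a = ȳ − b·x̄ = 3.625 − 0.005138·563.625 = 0.729264

0.7293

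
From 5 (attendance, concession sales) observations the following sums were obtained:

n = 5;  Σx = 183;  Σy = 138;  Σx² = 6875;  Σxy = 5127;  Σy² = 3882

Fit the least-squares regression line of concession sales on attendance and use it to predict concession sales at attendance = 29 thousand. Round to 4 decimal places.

24.3318

Sxx = Σx² − (Σx)²/n = 6875 − 6697.8 = 177.2
Sxy = Σxy − (Σx)(Σy)/n = 5127 − 5050.8 = 76.2
b = Sxy/Sxx = 76.2/177.2 = 0.430023
a = ȳ − b·x̄ = 27.6 − 0.430023·36.6 = 11.861174
ŷ(29) = a + b·29 = 11.861174 + 0.430023·29 = 24.331828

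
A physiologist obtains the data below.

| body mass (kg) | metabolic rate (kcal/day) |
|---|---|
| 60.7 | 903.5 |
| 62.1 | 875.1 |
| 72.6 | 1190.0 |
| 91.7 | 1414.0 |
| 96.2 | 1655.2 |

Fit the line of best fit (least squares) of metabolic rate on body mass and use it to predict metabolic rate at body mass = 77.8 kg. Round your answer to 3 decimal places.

n = 5, Σx = 383.3, Σy = 6037.8, Σxy = 484474.2, Σx² = 30474.99
Sxx = Σx² − (Σx)²/n = 30474.99 − 29383.778 = 1091.212
Sxy = Σxy − (Σx)(Σy)/n = 484474.2 − 462857.748 = 21616.452
b = Sxy/Sxx = 21616.452/1091.212 = 19.809581
a = ȳ − b·x̄ = 1207.56 − 19.809581·76.66 = -311.042444
ŷ(77.8) = a + b·77.8 = -311.042444 + 19.809581·77.8 = 1230.142922

1230.143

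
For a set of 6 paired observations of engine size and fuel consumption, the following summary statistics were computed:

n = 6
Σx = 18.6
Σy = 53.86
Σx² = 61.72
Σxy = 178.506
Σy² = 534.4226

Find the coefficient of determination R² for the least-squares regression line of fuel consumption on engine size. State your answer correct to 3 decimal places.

0.644

Sxx = Σx² − (Σx)²/n = 61.72 − 57.66 = 4.06
Sxy = Σxy − (Σx)(Σy)/n = 178.506 − 166.966 = 11.54
Syy = Σy² − (Σy)²/n = 534.4226 − 483.483267 = 50.939333
R² = Sxy²/(Sxx·Syy) = (11.54)²/(4.06·50.939333) = 0.643921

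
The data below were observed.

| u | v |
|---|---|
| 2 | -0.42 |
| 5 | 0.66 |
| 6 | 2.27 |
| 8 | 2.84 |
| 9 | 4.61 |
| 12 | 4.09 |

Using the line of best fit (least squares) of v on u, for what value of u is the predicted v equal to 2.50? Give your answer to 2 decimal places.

n = 6, Σx = 42, Σy = 14.05, Σxy = 129.37, Σx² = 354
Sxx = Σx² − (Σx)²/n = 354 − 294 = 60
Sxy = Σxy − (Σx)(Σy)/n = 129.37 − 98.35 = 31.02
b = Sxy/Sxx = 31.02/60 = 0.517
a = ȳ − b·x̄ = 2.341667 − 0.517·7 = -1.277333
Set a + b·x = 2.50: x = (2.50 − (-1.277333)) / 0.517 = 7.306254

7.31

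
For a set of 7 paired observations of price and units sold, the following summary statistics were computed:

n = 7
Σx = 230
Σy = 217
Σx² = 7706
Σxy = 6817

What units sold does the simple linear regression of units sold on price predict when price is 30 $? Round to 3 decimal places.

37.008

Sxx = Σx² − (Σx)²/n = 7706 − 7557.142857 = 148.857143
Sxy = Σxy − (Σx)(Σy)/n = 6817 − 7130 = -313
b = Sxy/Sxx = -313/148.857143 = -2.102687
a = ȳ − b·x̄ = 31 − (-2.102687)·32.857143 = 100.088292
ŷ(30) = a + b·30 = 100.088292 + (-2.102687)·30 = 37.007678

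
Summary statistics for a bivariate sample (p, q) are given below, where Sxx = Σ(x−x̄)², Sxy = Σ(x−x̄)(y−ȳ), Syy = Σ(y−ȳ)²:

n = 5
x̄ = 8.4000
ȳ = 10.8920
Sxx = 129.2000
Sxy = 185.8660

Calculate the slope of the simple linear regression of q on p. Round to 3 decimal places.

1.439

b = Sxy/Sxx = 185.866/129.2 = 1.438591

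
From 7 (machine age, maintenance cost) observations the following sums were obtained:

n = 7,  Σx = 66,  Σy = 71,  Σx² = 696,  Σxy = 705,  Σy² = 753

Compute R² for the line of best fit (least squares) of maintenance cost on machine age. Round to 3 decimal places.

Sxx = Σx² − (Σx)²/n = 696 − 622.285714 = 73.714286
Sxy = Σxy − (Σx)(Σy)/n = 705 − 669.428571 = 35.571429
Syy = Σy² − (Σy)²/n = 753 − 720.142857 = 32.857143
R² = Sxy²/(Sxx·Syy) = (35.571429)²/(73.714286·32.857143) = 0.522422

0.522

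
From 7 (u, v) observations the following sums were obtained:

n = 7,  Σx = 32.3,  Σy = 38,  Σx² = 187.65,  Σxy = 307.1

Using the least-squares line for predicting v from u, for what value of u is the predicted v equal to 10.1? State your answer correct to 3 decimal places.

Sxx = Σx² − (Σx)²/n = 187.65 − 149.041429 = 38.608571
Sxy = Σxy − (Σx)(Σy)/n = 307.1 − 175.342857 = 131.757143
b = Sxy/Sxx = 131.757143/38.608571 = 3.412640
a = ȳ − b·x̄ = 5.428571 − 3.412640·4.614286 = -10.318323
Set a + b·x = 10.1: x = (10.1 − (-10.318323)) / 3.412640 = 5.983146

5.983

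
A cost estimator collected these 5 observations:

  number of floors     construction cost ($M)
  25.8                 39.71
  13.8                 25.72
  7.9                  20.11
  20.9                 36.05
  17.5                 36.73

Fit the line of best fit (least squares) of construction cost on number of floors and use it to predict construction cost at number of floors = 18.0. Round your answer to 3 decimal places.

32.611

n = 5, Σx = 85.9, Σy = 158.32, Σxy = 2934.543, Σx² = 1661.55
Sxx = Σx² − (Σx)²/n = 1661.55 − 1475.762 = 185.788
Sxy = Σxy − (Σx)(Σy)/n = 2934.543 − 2719.9376 = 214.6054
b = Sxy/Sxx = 214.6054/185.788 = 1.155109
a = ȳ − b·x̄ = 31.664 − 1.155109·17.18 = 11.819227
ŷ(18.0) = a + b·18.0 = 11.819227 + 1.155109·18 = 32.611189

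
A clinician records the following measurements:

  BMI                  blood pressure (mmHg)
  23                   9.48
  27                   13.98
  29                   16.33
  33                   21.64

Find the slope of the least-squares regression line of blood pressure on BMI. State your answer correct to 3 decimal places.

1.214

n = 4, Σx = 112, Σy = 61.43, Σxy = 1783.19, Σx² = 3188
Sxx = Σx² − (Σx)²/n = 3188 − 3136 = 52
Sxy = Σxy − (Σx)(Σy)/n = 1783.19 − 1720.04 = 63.15
b = Sxy/Sxx = 63.15/52 = 1.214423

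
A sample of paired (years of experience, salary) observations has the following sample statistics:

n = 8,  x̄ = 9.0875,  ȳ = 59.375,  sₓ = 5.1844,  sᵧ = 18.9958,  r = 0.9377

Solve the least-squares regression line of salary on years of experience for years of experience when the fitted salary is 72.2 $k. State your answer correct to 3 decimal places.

b = r · sᵧ/sₓ = 0.9377 · 18.9958/5.1844 = 3.435761
a = ȳ − b·x̄ = 59.375 − 3.435761·9.0875 = 28.152518
Set a + b·x = 72.2: x = (72.2 − 28.152518) / 3.435761 = 12.820297

12.820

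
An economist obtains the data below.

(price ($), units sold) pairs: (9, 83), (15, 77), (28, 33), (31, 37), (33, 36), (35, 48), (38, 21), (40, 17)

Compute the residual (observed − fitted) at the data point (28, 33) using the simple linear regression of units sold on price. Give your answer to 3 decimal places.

-12.286

n = 8, Σx = 229, Σy = 352, Σxy = 8319, Σx² = 7409
Sxx = Σx² − (Σx)²/n = 7409 − 6555.125 = 853.875
Sxy = Σxy − (Σx)(Σy)/n = 8319 − 10076 = -1757
b = Sxy/Sxx = -1757/853.875 = -2.057678
a = ȳ − b·x̄ = 44 − (-2.057678)·28.625 = 102.901039
ŷ(28) = 102.901039 + (-2.057678)·28 = 45.286049
residual = y − ŷ = 33 − 45.286049 = -12.286049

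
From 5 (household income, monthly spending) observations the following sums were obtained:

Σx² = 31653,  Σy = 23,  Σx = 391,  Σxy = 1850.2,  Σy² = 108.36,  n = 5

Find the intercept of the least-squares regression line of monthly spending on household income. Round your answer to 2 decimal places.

0.85

Sxx = Σx² − (Σx)²/n = 31653 − 30576.2 = 1076.8
Sxy = Σxy − (Σx)(Σy)/n = 1850.2 − 1798.6 = 51.6
b = Sxy/Sxx = 51.6/1076.8 = 0.047920
a = ȳ − b·x̄ = 4.6 − 0.047920·78.2 = 0.852675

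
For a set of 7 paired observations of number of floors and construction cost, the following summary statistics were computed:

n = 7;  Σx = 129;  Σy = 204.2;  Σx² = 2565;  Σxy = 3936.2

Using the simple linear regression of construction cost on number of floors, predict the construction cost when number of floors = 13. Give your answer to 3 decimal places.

24.166

Sxx = Σx² − (Σx)²/n = 2565 − 2377.285714 = 187.714286
Sxy = Σxy − (Σx)(Σy)/n = 3936.2 − 3763.114286 = 173.085714
b = Sxy/Sxx = 173.085714/187.714286 = 0.922070
a = ȳ − b·x̄ = 29.171429 − 0.922070·18.428571 = 12.178995
ŷ(13) = a + b·13 = 12.178995 + 0.922070·13 = 24.165906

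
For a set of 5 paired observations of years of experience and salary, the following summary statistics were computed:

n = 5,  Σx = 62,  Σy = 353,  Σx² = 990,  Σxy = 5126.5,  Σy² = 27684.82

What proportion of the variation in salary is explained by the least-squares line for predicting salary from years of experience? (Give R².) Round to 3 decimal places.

Sxx = Σx² − (Σx)²/n = 990 − 768.8 = 221.2
Sxy = Σxy − (Σx)(Σy)/n = 5126.5 − 4377.2 = 749.3
Syy = Σy² − (Σy)²/n = 27684.82 − 24921.8 = 2763.02
R² = Sxy²/(Sxx·Syy) = (749.3)²/(221.2·2763.02) = 0.918634

0.919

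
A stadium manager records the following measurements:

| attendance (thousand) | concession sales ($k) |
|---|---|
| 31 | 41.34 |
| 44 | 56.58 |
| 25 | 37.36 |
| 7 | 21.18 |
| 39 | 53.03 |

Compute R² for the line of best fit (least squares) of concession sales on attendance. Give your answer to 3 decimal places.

n = 5, Σx = 146, Σy = 209.49, Σxy = 6921.49, Σx² = 5092, Σy² = 9566.8349
Sxx = Σx² − (Σx)²/n = 5092 − 4263.2 = 828.8
Sxy = Σxy − (Σx)(Σy)/n = 6921.49 − 6117.108 = 804.382
Syy = Σy² − (Σy)²/n = 9566.8349 − 8777.21202 = 789.62288
R² = Sxy²/(Sxx·Syy) = (804.382)²/(828.8·789.62288) = 0.988679

0.989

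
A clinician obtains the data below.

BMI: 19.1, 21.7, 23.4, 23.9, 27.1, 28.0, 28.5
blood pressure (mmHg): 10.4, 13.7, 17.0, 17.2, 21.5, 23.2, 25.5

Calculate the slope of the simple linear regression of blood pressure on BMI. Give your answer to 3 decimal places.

n = 7, Σx = 171.7, Σy = 128.5, Σxy = 3263.81, Σx² = 4285.13
Sxx = Σx² − (Σx)²/n = 4285.13 − 4211.555714 = 73.574286
Sxy = Σxy − (Σx)(Σy)/n = 3263.81 − 3151.921429 = 111.888571
b = Sxy/Sxx = 111.888571/73.574286 = 1.520756

1.521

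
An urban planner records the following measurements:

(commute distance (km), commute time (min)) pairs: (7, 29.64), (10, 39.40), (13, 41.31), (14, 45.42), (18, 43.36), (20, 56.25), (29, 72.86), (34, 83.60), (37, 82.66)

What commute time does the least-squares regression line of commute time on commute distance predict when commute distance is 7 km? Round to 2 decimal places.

30.70

n = 9, Σx = 182, Σy = 494.5, Σxy = 11693.63, Σx² = 4604
Sxx = Σx² − (Σx)²/n = 4604 − 3680.444444 = 923.555556
Sxy = Σxy − (Σx)(Σy)/n = 11693.63 − 9999.888889 = 1693.741111
b = Sxy/Sxx = 1693.741111/923.555556 = 1.833935
a = ȳ − b·x̄ = 54.944444 − 1.833935·20.222222 = 17.858198
ŷ(7) = a + b·7 = 17.858198 + 1.833935·7 = 30.695745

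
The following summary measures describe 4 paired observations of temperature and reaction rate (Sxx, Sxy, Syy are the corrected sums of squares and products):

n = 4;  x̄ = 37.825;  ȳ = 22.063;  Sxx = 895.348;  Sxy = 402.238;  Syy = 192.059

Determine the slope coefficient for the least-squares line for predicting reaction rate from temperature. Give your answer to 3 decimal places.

b = Sxy/Sxx = 402.238/895.348 = 0.449253

0.449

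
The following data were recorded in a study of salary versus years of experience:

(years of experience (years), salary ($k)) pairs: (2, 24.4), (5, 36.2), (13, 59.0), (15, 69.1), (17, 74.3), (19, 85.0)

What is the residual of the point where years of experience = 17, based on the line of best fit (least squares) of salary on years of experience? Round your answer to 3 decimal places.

-1.306

n = 6, Σx = 71, Σy = 348, Σxy = 4911.4, Σx² = 1073
Sxx = Σx² − (Σx)²/n = 1073 − 840.166667 = 232.833333
Sxy = Σxy − (Σx)(Σy)/n = 4911.4 − 4118 = 793.4
b = Sxy/Sxx = 793.4/232.833333 = 3.407588
a = ȳ − b·x̄ = 58 − 3.407588·11.833333 = 17.676879
ŷ(17) = 17.676879 + 3.407588·17 = 75.605870
residual = y − ŷ = 74.3 − 75.605870 = -1.305870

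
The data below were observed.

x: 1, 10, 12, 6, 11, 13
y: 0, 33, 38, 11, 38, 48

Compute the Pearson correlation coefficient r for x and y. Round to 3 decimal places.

n = 6, Σx = 53, Σy = 168, Σxy = 1894, Σx² = 571, Σy² = 6402
Sxx = Σx² − (Σx)²/n = 571 − 468.166667 = 102.833333
Sxy = Σxy − (Σx)(Σy)/n = 1894 − 1484 = 410
Syy = Σy² − (Σy)²/n = 6402 − 4704 = 1698
r = Sxy/√(Sxx·Syy) = 410/√(174611) = 410/417.864811 = 0.981179

0.981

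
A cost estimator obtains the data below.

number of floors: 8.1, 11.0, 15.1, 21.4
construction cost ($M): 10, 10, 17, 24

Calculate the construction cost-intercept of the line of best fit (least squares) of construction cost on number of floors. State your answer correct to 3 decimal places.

-0.554

n = 4, Σx = 55.6, Σy = 61, Σxy = 961.3, Σx² = 872.58
Sxx = Σx² − (Σx)²/n = 872.58 − 772.84 = 99.74
Sxy = Σxy − (Σx)(Σy)/n = 961.3 − 847.9 = 113.4
b = Sxy/Sxx = 113.4/99.74 = 1.136956
a = ȳ − b·x̄ = 15.25 − 1.136956·13.9 = -0.553690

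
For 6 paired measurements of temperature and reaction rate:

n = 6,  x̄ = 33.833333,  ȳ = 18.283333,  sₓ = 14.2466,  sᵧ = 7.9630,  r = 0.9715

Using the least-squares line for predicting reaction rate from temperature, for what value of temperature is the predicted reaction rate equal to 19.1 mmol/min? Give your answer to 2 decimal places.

b = r · sᵧ/sₓ = 0.9715 · 7.963/14.2466 = 0.543011
a = ȳ − b·x̄ = 18.283333 − 0.543011·33.833333 = -0.088525
Set a + b·x = 19.1: x = (19.1 − (-0.088525)) / 0.543011 = 35.337294

35.34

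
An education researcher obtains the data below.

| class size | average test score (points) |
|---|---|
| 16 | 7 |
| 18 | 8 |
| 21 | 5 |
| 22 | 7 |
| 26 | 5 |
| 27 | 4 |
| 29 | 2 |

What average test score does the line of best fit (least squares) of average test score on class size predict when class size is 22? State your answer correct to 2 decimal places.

5.70

n = 7, Σx = 159, Σy = 38, Σxy = 811, Σx² = 3751
Sxx = Σx² − (Σx)²/n = 3751 − 3611.571429 = 139.428571
Sxy = Σxy − (Σx)(Σy)/n = 811 − 863.142857 = -52.142857
b = Sxy/Sxx = -52.142857/139.428571 = -0.373975
a = ȳ − b·x̄ = 5.428571 − (-0.373975)·22.714286 = 13.923156
ŷ(22) = a + b·22 = 13.923156 + (-0.373975)·22 = 5.695697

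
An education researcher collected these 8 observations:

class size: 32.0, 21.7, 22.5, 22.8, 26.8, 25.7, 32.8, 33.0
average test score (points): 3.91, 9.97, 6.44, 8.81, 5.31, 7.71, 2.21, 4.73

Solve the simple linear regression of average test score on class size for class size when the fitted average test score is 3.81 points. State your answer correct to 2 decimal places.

32.05

n = 8, Σx = 217.3, Σy = 49.09, Σxy = 1256.27, Σx² = 6064.55
Sxx = Σx² − (Σx)²/n = 6064.55 − 5902.41125 = 162.13875
Sxy = Σxy − (Σx)(Σy)/n = 1256.27 − 1333.407125 = -77.137125
b = Sxy/Sxx = -77.137125/162.13875 = -0.475748
a = ȳ − b·x̄ = 6.13625 − (-0.475748)·27.1625 = 19.058745
Set a + b·x = 3.81: x = (3.81 − 19.058745) / (-0.475748) = 32.052172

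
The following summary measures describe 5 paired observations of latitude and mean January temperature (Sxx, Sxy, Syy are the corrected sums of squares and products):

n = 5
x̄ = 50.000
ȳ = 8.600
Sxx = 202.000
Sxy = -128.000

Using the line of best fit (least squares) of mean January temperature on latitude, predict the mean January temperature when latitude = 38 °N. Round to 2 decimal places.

b = Sxy/Sxx = -128/202 = -0.633663
a = ȳ − b·x̄ = 8.6 − (-0.633663)·50 = 40.283168
ŷ(38) = a + b·38 = 40.283168 + (-0.633663)·38 = 16.203960

16.20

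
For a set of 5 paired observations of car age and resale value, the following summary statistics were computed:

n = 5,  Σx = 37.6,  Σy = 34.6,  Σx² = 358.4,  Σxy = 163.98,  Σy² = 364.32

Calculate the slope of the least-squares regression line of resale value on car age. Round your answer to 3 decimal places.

-1.272

Sxx = Σx² − (Σx)²/n = 358.4 − 282.752 = 75.648
Sxy = Σxy − (Σx)(Σy)/n = 163.98 − 260.192 = -96.212
b = Sxy/Sxx = -96.212/75.648 = -1.271838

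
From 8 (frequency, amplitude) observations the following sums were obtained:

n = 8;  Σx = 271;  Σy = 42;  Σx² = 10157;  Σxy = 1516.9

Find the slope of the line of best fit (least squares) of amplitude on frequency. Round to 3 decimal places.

0.096

Sxx = Σx² − (Σx)²/n = 10157 − 9180.125 = 976.875
Sxy = Σxy − (Σx)(Σy)/n = 1516.9 − 1422.75 = 94.15
b = Sxy/Sxx = 94.15/976.875 = 0.096379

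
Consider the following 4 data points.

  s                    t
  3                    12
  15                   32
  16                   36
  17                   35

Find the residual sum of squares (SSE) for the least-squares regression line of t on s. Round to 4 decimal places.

n = 4, Σx = 51, Σy = 115, Σxy = 1687, Σx² = 779, Σy² = 3689
Sxx = Σx² − (Σx)²/n = 779 − 650.25 = 128.75
Sxy = Σxy − (Σx)(Σy)/n = 1687 − 1466.25 = 220.75
Syy = Σy² − (Σy)²/n = 3689 − 3306.25 = 382.75
b = Sxy/Sxx = 220.75/128.75 = 1.714563
SSE = Syy − b·Sxy = 382.75 − 1.714563·220.75 = 4.260194

4.2602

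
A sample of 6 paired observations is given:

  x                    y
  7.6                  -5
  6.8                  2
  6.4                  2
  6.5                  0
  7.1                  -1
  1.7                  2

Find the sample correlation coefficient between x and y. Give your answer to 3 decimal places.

-0.514

n = 6, Σx = 36.1, Σy = 0, Σxy = -15.3, Σx² = 240.51, Σy² = 38
Sxx = Σx² − (Σx)²/n = 240.51 − 217.201667 = 23.308333
Sxy = Σxy − (Σx)(Σy)/n = -15.3 − 0 = -15.3
Syy = Σy² − (Σy)²/n = 38 − 0 = 38
r = Sxy/√(Sxx·Syy) = -15.3/√(885.716667) = -15.3/29.760992 = -0.514096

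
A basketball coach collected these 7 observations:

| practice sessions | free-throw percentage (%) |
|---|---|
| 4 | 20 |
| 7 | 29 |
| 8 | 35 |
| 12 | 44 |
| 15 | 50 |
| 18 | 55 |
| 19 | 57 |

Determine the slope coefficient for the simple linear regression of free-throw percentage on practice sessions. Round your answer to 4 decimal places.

2.3908

n = 7, Σx = 83, Σy = 290, Σxy = 3914, Σx² = 1183
Sxx = Σx² − (Σx)²/n = 1183 − 984.142857 = 198.857143
Sxy = Σxy − (Σx)(Σy)/n = 3914 − 3438.571429 = 475.428571
b = Sxy/Sxx = 475.428571/198.857143 = 2.390805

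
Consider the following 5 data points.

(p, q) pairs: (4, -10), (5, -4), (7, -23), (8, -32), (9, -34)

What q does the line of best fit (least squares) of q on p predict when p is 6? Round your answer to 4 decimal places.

n = 5, Σx = 33, Σy = -103, Σxy = -783, Σx² = 235
Sxx = Σx² − (Σx)²/n = 235 − 217.8 = 17.2
Sxy = Σxy − (Σx)(Σy)/n = -783 − (-679.8) = -103.2
b = Sxy/Sxx = -103.2/17.2 = -6
a = ȳ − b·x̄ = -20.6 − (-6)·6.6 = 19
ŷ(6) = a + b·6 = 19 + (-6)·6 = -17

-17.0000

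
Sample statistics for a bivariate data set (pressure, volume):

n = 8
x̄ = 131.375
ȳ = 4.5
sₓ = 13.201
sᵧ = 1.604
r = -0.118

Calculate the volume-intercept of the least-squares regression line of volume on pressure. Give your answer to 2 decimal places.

6.38

b = r · sᵧ/sₓ = -0.118 · 1.604/13.201 = -0.014338
a = ȳ − b·x̄ = 4.5 − (-0.014338)·131.375 = 6.383616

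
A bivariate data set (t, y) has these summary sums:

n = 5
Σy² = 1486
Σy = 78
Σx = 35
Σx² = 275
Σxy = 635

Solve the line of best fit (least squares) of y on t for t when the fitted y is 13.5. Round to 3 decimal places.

6.292

Sxx = Σx² − (Σx)²/n = 275 − 245 = 30
Sxy = Σxy − (Σx)(Σy)/n = 635 − 546 = 89
b = Sxy/Sxx = 89/30 = 2.966667
a = ȳ − b·x̄ = 15.6 − 2.966667·7 = -5.166667
Set a + b·x = 13.5: x = (13.5 − (-5.166667)) / 2.966667 = 6.292135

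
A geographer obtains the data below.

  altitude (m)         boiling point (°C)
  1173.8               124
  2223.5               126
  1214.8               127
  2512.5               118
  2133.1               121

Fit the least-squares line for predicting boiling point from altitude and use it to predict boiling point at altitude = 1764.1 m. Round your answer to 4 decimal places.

n = 5, Σx = 9257.7, Σy = 616, Σxy = 1134571.9, Σx² = 18660269.59
Sxx = Σx² − (Σx)²/n = 18660269.59 − 17141001.858 = 1519267.732
Sxy = Σxy − (Σx)(Σy)/n = 1134571.9 − 1140548.64 = -5976.74
b = Sxy/Sxx = -5976.74/1519267.732 = -0.003934
a = ȳ − b·x̄ = 123.2 − (-0.003934)·1851.54 = 130.483886
ŷ(1764.1) = a + b·1764.1 = 130.483886 + (-0.003934)·1764.1 = 123.543986

123.5440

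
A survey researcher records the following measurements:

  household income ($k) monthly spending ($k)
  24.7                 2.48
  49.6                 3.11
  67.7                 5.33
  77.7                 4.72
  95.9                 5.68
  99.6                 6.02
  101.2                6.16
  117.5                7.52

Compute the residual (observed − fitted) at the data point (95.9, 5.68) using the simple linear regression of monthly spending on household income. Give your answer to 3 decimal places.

-0.313

n = 8, Σx = 633.9, Σy = 41.02, Σxy = 3594.393, Σx² = 56855.49
Sxx = Σx² − (Σx)²/n = 56855.49 − 50228.65125 = 6626.83875
Sxy = Σxy − (Σx)(Σy)/n = 3594.393 − 3250.32225 = 344.07075
b = Sxy/Sxx = 344.07075/6626.83875 = 0.051921
a = ȳ − b·x̄ = 5.1275 − 0.051921·79.2375 = 1.013426
ŷ(95.9) = 1.013426 + 0.051921·95.9 = 5.992630
residual = y − ŷ = 5.68 − 5.992630 = -0.312630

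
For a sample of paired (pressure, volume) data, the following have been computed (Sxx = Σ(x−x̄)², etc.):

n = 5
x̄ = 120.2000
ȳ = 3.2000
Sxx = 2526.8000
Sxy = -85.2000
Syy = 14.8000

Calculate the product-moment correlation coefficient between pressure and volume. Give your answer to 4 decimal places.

-0.4406

r = Sxy/√(Sxx·Syy) = -85.2/√(37396.64) = -85.2/193.382109 = -0.440579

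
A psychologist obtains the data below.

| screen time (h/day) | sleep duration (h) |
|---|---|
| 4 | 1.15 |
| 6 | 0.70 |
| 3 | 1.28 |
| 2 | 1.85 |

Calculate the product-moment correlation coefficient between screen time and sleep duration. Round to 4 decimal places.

-0.9620

n = 4, Σx = 15, Σy = 4.98, Σxy = 16.34, Σx² = 65, Σy² = 6.8734
Sxx = Σx² − (Σx)²/n = 65 − 56.25 = 8.75
Sxy = Σxy − (Σx)(Σy)/n = 16.34 − 18.675 = -2.335
Syy = Σy² − (Σy)²/n = 6.8734 − 6.2001 = 0.6733
r = Sxy/√(Sxx·Syy) = -2.335/√(5.891375) = -2.335/2.427215 = -0.962008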